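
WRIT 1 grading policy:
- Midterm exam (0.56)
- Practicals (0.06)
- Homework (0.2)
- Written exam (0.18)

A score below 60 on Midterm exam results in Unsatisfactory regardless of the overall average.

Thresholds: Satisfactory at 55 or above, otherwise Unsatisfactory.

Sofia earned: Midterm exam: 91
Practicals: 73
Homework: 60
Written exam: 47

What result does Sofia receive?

Midterm exam score 91 ≥ 60: minimum met.
Weighted total:
  Midterm exam 91 × 0.56 = 50.96
  Practicals 73 × 0.06 = 4.38
  Homework 60 × 0.2 = 12
  Written exam 47 × 0.18 = 8.46
Sum = 75.8
75.8 ≥ 55 → Satisfactory

Satisfactory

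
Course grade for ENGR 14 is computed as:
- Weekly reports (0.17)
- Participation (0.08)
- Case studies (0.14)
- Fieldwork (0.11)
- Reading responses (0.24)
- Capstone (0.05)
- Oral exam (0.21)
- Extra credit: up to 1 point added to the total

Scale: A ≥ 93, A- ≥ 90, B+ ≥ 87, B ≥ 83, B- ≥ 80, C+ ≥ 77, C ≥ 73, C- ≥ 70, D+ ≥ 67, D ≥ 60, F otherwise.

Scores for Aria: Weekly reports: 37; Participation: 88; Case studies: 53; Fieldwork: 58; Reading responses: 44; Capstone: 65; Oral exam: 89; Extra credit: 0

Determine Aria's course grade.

Weighted total:
  Weekly reports 37 × 0.17 = 6.29
  Participation 88 × 0.08 = 7.04
  Case studies 53 × 0.14 = 7.42
  Fieldwork 58 × 0.11 = 6.38
  Reading responses 44 × 0.24 = 10.56
  Capstone 65 × 0.05 = 3.25
  Oral exam 89 × 0.21 = 18.69
Sum = 59.63
Extra credit: 59.63 + 0 = 59.63
59.63 < 60 → F

F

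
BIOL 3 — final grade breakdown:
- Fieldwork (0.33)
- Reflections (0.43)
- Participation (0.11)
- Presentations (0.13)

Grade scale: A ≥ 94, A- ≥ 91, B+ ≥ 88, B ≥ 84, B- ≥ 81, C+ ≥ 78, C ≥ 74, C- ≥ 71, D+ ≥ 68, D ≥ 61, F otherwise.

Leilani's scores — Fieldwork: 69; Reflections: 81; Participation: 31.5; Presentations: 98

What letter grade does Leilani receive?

Weighted total:
  Fieldwork 69 × 0.33 = 22.77
  Reflections 81 × 0.43 = 34.83
  Participation 31.5 × 0.11 = 3.465
  Presentations 98 × 0.13 = 12.74
Sum = 73.805
73.805 is ≥ 71 and < 74 → C-

C-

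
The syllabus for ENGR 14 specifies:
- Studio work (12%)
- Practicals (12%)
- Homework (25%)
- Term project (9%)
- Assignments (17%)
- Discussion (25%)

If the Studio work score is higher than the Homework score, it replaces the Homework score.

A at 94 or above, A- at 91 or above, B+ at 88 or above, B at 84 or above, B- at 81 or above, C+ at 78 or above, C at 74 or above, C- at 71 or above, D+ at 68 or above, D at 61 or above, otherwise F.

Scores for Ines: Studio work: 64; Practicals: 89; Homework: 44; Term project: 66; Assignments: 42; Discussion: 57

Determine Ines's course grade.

D

Studio work (64) > Homework (44), so Homework counts as 64.
Weighted total:
  Studio work 64 × 0.12 = 7.68
  Practicals 89 × 0.12 = 10.68
  Homework 64 × 0.25 = 16
  Term project 66 × 0.09 = 5.94
  Assignments 42 × 0.17 = 7.14
  Discussion 57 × 0.25 = 14.25
Sum = 61.69
61.69 is ≥ 61 and < 68 → D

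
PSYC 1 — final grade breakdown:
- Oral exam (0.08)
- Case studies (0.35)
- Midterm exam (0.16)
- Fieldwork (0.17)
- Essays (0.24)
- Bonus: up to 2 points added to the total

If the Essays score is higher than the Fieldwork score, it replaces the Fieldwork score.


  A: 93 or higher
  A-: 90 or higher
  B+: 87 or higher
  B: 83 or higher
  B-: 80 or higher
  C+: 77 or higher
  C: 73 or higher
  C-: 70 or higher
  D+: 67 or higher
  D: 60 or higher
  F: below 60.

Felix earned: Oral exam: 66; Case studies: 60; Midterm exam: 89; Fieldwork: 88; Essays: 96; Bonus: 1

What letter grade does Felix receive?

B-

Essays (96) > Fieldwork (88), so Fieldwork counts as 96.
Weighted total:
  Oral exam 66 × 0.08 = 5.28
  Case studies 60 × 0.35 = 21
  Midterm exam 89 × 0.16 = 14.24
  Fieldwork 96 × 0.17 = 16.32
  Essays 96 × 0.24 = 23.04
Sum = 79.88
Bonus: 79.88 + 1 = 80.88
80.88 is ≥ 80 and < 83 → B-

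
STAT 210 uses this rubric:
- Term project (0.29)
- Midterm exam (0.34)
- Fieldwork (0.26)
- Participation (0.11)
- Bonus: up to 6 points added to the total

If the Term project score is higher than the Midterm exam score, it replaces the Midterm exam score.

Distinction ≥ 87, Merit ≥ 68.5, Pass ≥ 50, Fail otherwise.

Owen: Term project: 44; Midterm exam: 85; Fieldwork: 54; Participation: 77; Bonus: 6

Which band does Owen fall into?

Merit

Term project (44) ≤ Midterm exam (85), so Midterm exam stays at 85.
Weighted total:
  Term project 44 × 0.29 = 12.76
  Midterm exam 85 × 0.34 = 28.9
  Fieldwork 54 × 0.26 = 14.04
  Participation 77 × 0.11 = 8.47
Sum = 64.17
Bonus: 64.17 + 6 = 70.17
70.17 is ≥ 68.5 and < 87 → Merit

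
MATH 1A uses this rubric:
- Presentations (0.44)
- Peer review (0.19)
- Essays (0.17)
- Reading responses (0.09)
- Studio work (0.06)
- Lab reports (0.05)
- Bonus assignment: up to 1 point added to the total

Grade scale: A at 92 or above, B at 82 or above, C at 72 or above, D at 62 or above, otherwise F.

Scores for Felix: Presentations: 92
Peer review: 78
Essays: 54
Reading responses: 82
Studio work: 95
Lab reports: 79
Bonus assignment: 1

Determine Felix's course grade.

B

Weighted total:
  Presentations 92 × 0.44 = 40.48
  Peer review 78 × 0.19 = 14.82
  Essays 54 × 0.17 = 9.18
  Reading responses 82 × 0.09 = 7.38
  Studio work 95 × 0.06 = 5.7
  Lab reports 79 × 0.05 = 3.95
Sum = 81.51
Bonus assignment: 81.51 + 1 = 82.51
82.51 is ≥ 82 and < 92 → B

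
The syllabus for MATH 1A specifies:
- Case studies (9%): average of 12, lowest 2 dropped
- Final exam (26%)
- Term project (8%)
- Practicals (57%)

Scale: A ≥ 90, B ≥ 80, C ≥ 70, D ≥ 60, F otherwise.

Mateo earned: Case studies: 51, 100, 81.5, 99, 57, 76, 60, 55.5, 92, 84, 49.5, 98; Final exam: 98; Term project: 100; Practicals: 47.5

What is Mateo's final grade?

D

Case studies: drop 49.5, 51 → average of remaining 10 = 803/10 = 80.3
Weighted total:
  Case studies 80.3 × 0.09 = 7.227
  Final exam 98 × 0.26 = 25.48
  Term project 100 × 0.08 = 8
  Practicals 47.5 × 0.57 = 27.075
Sum = 67.782
67.782 is ≥ 60 and < 70 → D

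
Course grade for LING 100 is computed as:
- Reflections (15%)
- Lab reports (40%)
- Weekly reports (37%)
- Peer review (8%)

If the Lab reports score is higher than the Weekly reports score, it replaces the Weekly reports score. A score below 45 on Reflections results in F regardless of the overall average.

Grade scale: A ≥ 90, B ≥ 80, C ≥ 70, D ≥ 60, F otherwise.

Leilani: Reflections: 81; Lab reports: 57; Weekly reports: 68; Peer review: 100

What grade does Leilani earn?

D

Lab reports (57) ≤ Weekly reports (68), so Weekly reports stays at 68.
Reflections score 81 ≥ 45: minimum met.
Weighted total:
  Reflections 81 × 0.15 = 12.15
  Lab reports 57 × 0.4 = 22.8
  Weekly reports 68 × 0.37 = 25.16
  Peer review 100 × 0.08 = 8
Sum = 68.11
68.11 is ≥ 60 and < 70 → D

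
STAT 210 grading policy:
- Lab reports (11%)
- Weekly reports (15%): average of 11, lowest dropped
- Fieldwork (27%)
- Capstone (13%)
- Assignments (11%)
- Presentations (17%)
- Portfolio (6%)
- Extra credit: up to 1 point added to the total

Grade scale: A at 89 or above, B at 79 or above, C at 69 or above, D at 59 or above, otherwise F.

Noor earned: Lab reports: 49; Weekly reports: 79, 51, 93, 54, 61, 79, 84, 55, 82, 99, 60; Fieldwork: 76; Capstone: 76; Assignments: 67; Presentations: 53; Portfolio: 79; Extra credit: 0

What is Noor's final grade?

D

Weekly reports: drop 51 → average of remaining 10 = 746/10 = 74.6
Weighted total:
  Lab reports 49 × 0.11 = 5.39
  Weekly reports 74.6 × 0.15 = 11.19
  Fieldwork 76 × 0.27 = 20.52
  Capstone 76 × 0.13 = 9.88
  Assignments 67 × 0.11 = 7.37
  Presentations 53 × 0.17 = 9.01
  Portfolio 79 × 0.06 = 4.74
Sum = 68.1
Extra credit: 68.1 + 0 = 68.1
68.1 is ≥ 59 and < 69 → D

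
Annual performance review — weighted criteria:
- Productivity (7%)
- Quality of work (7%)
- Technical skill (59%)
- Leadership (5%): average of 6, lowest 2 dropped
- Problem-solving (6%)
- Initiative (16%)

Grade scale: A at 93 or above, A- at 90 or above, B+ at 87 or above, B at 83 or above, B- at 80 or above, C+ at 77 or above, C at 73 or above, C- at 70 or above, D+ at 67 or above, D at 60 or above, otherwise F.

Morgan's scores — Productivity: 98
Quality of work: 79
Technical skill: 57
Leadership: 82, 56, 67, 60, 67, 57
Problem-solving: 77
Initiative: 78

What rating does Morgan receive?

Leadership: drop 56, 57 → average of remaining 4 = 276/4 = 69
Weighted total:
  Productivity 98 × 0.07 = 6.86
  Quality of work 79 × 0.07 = 5.53
  Technical skill 57 × 0.59 = 33.63
  Leadership 69 × 0.05 = 3.45
  Problem-solving 77 × 0.06 = 4.62
  Initiative 78 × 0.16 = 12.48
Sum = 66.57
66.57 is ≥ 60 and < 67 → D

D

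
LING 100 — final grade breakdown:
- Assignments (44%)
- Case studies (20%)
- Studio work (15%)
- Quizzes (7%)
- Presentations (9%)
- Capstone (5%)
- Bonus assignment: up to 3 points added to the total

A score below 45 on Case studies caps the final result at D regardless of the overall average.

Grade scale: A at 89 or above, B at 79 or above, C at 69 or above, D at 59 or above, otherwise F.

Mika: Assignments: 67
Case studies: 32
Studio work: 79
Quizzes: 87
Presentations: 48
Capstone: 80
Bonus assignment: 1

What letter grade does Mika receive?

D

Case studies score 32 < 45: minimum not met.
Weighted total:
  Assignments 67 × 0.44 = 29.48
  Case studies 32 × 0.2 = 6.4
  Studio work 79 × 0.15 = 11.85
  Quizzes 87 × 0.07 = 6.09
  Presentations 48 × 0.09 = 4.32
  Capstone 80 × 0.05 = 4
Sum = 62.14
Bonus assignment: 62.14 + 1 = 63.14
63.14 would be D; cap at D applies → D.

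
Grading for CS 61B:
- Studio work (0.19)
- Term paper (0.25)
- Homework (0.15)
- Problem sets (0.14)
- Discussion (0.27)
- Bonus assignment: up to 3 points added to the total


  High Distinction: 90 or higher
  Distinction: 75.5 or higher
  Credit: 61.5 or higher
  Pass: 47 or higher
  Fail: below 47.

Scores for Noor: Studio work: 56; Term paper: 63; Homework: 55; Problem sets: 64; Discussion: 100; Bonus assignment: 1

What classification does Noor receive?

Weighted total:
  Studio work 56 × 0.19 = 10.64
  Term paper 63 × 0.25 = 15.75
  Homework 55 × 0.15 = 8.25
  Problem sets 64 × 0.14 = 8.96
  Discussion 100 × 0.27 = 27
Sum = 70.6
Bonus assignment: 70.6 + 1 = 71.6
71.6 is ≥ 61.5 and < 75.5 → Credit

Credit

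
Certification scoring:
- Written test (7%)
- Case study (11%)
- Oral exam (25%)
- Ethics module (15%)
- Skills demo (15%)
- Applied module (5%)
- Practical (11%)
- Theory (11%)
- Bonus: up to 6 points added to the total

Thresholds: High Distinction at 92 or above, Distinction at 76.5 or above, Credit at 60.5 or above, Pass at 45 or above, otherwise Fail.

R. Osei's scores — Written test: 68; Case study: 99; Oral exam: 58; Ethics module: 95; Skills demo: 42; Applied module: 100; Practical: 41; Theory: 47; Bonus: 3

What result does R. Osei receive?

Credit

Weighted total:
  Written test 68 × 0.07 = 4.76
  Case study 99 × 0.11 = 10.89
  Oral exam 58 × 0.25 = 14.5
  Ethics module 95 × 0.15 = 14.25
  Skills demo 42 × 0.15 = 6.3
  Applied module 100 × 0.05 = 5
  Practical 41 × 0.11 = 4.51
  Theory 47 × 0.11 = 5.17
Sum = 65.38
Bonus: 65.38 + 3 = 68.38
68.38 is ≥ 60.5 and < 76.5 → Credit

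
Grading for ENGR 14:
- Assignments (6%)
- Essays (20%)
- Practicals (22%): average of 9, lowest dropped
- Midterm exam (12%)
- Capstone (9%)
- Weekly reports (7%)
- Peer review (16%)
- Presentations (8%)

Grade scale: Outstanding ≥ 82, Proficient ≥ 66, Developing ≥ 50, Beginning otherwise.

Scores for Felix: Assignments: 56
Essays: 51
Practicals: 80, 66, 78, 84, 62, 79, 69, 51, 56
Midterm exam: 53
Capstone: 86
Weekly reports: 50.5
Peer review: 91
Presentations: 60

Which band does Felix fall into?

Practicals: drop 51 → average of remaining 8 = 574/8 = 71.75
Weighted total:
  Assignments 56 × 0.06 = 3.36
  Essays 51 × 0.2 = 10.2
  Practicals 71.75 × 0.22 = 15.785
  Midterm exam 53 × 0.12 = 6.36
  Capstone 86 × 0.09 = 7.74
  Weekly reports 50.5 × 0.07 = 3.535
  Peer review 91 × 0.16 = 14.56
  Presentations 60 × 0.08 = 4.8
Sum = 66.34
66.34 is ≥ 66 and < 82 → Proficient

Proficient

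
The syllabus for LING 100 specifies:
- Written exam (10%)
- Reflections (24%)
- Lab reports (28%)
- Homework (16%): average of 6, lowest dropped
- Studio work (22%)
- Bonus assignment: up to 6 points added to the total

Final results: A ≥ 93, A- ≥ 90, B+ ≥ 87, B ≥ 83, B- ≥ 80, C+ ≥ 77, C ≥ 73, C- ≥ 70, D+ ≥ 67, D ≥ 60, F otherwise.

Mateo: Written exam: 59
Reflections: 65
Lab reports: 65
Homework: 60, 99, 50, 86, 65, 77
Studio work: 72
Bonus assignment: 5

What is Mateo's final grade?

C-

Homework: drop 50 → average of remaining 5 = 387/5 = 77.4
Weighted total:
  Written exam 59 × 0.1 = 5.9
  Reflections 65 × 0.24 = 15.6
  Lab reports 65 × 0.28 = 18.2
  Homework 77.4 × 0.16 = 12.384
  Studio work 72 × 0.22 = 15.84
Sum = 67.924
Bonus assignment: 67.924 + 5 = 72.924
72.924 is ≥ 70 and < 73 → C-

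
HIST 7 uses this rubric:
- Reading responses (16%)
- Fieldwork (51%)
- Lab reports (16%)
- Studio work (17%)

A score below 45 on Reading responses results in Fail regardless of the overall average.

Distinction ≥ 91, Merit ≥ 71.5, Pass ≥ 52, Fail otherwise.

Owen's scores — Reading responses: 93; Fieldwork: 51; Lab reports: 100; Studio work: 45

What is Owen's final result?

Reading responses score 93 ≥ 45: minimum met.
Weighted total:
  Reading responses 93 × 0.16 = 14.88
  Fieldwork 51 × 0.51 = 26.01
  Lab reports 100 × 0.16 = 16
  Studio work 45 × 0.17 = 7.65
Sum = 64.54
64.54 is ≥ 52 and < 71.5 → Pass

Pass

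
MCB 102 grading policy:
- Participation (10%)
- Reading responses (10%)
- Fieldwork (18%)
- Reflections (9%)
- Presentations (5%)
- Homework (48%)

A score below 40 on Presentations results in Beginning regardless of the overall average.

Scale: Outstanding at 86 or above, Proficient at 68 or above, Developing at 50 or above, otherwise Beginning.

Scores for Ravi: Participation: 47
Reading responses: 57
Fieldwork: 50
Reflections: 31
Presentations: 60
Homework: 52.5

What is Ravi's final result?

Developing

Presentations score 60 ≥ 40: minimum met.
Weighted total:
  Participation 47 × 0.1 = 4.7
  Reading responses 57 × 0.1 = 5.7
  Fieldwork 50 × 0.18 = 9
  Reflections 31 × 0.09 = 2.79
  Presentations 60 × 0.05 = 3
  Homework 52.5 × 0.48 = 25.2
Sum = 50.39
50.39 is ≥ 50 and < 68 → Developing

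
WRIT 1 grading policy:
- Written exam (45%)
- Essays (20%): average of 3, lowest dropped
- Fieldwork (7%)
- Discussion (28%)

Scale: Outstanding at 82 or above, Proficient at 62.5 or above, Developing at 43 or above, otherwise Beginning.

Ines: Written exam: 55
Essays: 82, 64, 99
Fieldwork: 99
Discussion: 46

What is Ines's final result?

Proficient

Essays: drop 64 → average of remaining 2 = 181/2 = 90.5
Weighted total:
  Written exam 55 × 0.45 = 24.75
  Essays 90.5 × 0.2 = 18.1
  Fieldwork 99 × 0.07 = 6.93
  Discussion 46 × 0.28 = 12.88
Sum = 62.66
62.66 is ≥ 62.5 and < 82 → Proficient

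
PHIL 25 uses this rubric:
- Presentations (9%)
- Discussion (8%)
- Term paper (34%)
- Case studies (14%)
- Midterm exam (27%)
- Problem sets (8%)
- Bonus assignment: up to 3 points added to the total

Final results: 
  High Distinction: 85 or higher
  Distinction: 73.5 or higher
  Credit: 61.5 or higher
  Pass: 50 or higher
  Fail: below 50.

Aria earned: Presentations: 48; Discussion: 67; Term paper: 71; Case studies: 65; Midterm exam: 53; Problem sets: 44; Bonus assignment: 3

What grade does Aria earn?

Credit

Weighted total:
  Presentations 48 × 0.09 = 4.32
  Discussion 67 × 0.08 = 5.36
  Term paper 71 × 0.34 = 24.14
  Case studies 65 × 0.14 = 9.1
  Midterm exam 53 × 0.27 = 14.31
  Problem sets 44 × 0.08 = 3.52
Sum = 60.75
Bonus assignment: 60.75 + 3 = 63.75
63.75 is ≥ 61.5 and < 73.5 → Credit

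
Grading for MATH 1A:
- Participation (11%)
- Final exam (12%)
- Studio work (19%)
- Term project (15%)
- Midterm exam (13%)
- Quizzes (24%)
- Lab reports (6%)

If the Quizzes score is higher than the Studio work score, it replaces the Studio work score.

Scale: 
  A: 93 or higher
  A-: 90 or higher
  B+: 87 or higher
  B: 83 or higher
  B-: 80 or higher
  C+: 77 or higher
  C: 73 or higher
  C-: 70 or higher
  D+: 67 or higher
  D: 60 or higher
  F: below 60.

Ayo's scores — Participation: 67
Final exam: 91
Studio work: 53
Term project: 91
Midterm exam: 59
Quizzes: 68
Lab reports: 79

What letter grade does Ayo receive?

Quizzes (68) > Studio work (53), so Studio work counts as 68.
Weighted total:
  Participation 67 × 0.11 = 7.37
  Final exam 91 × 0.12 = 10.92
  Studio work 68 × 0.19 = 12.92
  Term project 91 × 0.15 = 13.65
  Midterm exam 59 × 0.13 = 7.67
  Quizzes 68 × 0.24 = 16.32
  Lab reports 79 × 0.06 = 4.74
Sum = 73.59
73.59 is ≥ 73 and < 77 → C

C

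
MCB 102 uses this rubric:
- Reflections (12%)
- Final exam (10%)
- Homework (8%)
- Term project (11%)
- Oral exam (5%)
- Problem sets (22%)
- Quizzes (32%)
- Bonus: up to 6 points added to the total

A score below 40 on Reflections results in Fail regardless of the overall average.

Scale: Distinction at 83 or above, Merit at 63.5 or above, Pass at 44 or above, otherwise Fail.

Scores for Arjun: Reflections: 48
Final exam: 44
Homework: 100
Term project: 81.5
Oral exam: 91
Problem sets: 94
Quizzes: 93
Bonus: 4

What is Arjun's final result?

Distinction

Reflections score 48 ≥ 40: minimum met.
Weighted total:
  Reflections 48 × 0.12 = 5.76
  Final exam 44 × 0.1 = 4.4
  Homework 100 × 0.08 = 8
  Term project 81.5 × 0.11 = 8.965
  Oral exam 91 × 0.05 = 4.55
  Problem sets 94 × 0.22 = 20.68
  Quizzes 93 × 0.32 = 29.76
Sum = 82.115
Bonus: 82.115 + 4 = 86.115
86.115 ≥ 83 → Distinction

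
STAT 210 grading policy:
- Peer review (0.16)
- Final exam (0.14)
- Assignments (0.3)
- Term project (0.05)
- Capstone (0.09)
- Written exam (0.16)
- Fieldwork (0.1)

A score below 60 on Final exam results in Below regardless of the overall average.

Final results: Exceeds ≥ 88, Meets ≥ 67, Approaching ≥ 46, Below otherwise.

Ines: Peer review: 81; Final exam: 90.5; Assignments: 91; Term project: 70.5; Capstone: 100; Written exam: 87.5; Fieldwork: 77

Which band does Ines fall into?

Final exam score 90.5 ≥ 60: minimum met.
Weighted total:
  Peer review 81 × 0.16 = 12.96
  Final exam 90.5 × 0.14 = 12.67
  Assignments 91 × 0.3 = 27.3
  Term project 70.5 × 0.05 = 3.525
  Capstone 100 × 0.09 = 9
  Written exam 87.5 × 0.16 = 14
  Fieldwork 77 × 0.1 = 7.7
Sum = 87.155
87.155 is ≥ 67 and < 88 → Meets

Meets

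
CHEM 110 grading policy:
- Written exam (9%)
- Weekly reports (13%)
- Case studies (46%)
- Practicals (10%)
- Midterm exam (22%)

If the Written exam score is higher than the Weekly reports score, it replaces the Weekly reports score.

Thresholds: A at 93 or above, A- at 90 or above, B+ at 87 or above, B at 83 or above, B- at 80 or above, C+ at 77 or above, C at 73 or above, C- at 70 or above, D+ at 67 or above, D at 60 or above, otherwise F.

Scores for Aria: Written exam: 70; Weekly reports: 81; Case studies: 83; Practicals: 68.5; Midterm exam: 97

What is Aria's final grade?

Written exam (70) ≤ Weekly reports (81), so Weekly reports stays at 81.
Weighted total:
  Written exam 70 × 0.09 = 6.3
  Weekly reports 81 × 0.13 = 10.53
  Case studies 83 × 0.46 = 38.18
  Practicals 68.5 × 0.1 = 6.85
  Midterm exam 97 × 0.22 = 21.34
Sum = 83.2
83.2 is ≥ 83 and < 87 → B

B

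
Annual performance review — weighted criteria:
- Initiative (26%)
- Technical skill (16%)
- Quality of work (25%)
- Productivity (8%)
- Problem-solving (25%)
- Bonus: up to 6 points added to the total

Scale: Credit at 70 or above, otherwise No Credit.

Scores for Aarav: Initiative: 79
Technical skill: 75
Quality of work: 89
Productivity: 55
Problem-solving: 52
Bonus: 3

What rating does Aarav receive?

Credit

Weighted total:
  Initiative 79 × 0.26 = 20.54
  Technical skill 75 × 0.16 = 12
  Quality of work 89 × 0.25 = 22.25
  Productivity 55 × 0.08 = 4.4
  Problem-solving 52 × 0.25 = 13
Sum = 72.19
Bonus: 72.19 + 3 = 75.19
75.19 ≥ 70 → Credit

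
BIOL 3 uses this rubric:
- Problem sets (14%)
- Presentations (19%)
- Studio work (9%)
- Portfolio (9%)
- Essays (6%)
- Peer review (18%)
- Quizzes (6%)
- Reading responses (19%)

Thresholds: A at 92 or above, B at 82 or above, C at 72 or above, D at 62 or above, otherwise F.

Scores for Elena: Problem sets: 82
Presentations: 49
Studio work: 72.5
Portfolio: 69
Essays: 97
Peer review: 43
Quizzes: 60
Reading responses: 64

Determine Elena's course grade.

Weighted total:
  Problem sets 82 × 0.14 = 11.48
  Presentations 49 × 0.19 = 9.31
  Studio work 72.5 × 0.09 = 6.525
  Portfolio 69 × 0.09 = 6.21
  Essays 97 × 0.06 = 5.82
  Peer review 43 × 0.18 = 7.74
  Quizzes 60 × 0.06 = 3.6
  Reading responses 64 × 0.19 = 12.16
Sum = 62.845
62.845 is ≥ 62 and < 72 → D

D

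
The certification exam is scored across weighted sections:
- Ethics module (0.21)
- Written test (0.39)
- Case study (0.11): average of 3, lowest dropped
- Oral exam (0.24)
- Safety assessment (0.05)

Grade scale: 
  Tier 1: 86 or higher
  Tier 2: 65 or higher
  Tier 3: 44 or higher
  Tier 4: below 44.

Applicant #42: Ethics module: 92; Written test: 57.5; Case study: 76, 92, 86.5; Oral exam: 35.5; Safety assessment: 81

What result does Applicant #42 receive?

Tier 3

Case study: drop 76 → average of remaining 2 = 178.5/2 = 89.25
Weighted total:
  Ethics module 92 × 0.21 = 19.32
  Written test 57.5 × 0.39 = 22.425
  Case study 89.25 × 0.11 = 9.8175
  Oral exam 35.5 × 0.24 = 8.52
  Safety assessment 81 × 0.05 = 4.05
Sum = 64.1325
64.1325 is ≥ 44 and < 65 → Tier 3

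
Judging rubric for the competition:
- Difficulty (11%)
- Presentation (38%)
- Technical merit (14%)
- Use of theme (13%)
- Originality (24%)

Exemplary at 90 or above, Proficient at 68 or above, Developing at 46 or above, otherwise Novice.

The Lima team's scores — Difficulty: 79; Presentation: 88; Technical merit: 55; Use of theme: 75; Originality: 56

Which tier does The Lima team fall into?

Weighted total:
  Difficulty 79 × 0.11 = 8.69
  Presentation 88 × 0.38 = 33.44
  Technical merit 55 × 0.14 = 7.7
  Use of theme 75 × 0.13 = 9.75
  Originality 56 × 0.24 = 13.44
Sum = 73.02
73.02 is ≥ 68 and < 90 → Proficient

Proficient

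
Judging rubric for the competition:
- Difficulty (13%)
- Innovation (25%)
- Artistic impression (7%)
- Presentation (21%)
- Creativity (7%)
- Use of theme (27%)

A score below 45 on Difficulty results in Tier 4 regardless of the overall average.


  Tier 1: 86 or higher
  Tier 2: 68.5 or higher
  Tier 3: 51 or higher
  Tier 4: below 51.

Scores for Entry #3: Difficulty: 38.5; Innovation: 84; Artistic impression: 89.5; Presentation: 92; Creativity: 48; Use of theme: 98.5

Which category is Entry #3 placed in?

Tier 4

Difficulty score 38.5 < 45: minimum not met.
Weighted total:
  Difficulty 38.5 × 0.13 = 5.005
  Innovation 84 × 0.25 = 21
  Artistic impression 89.5 × 0.07 = 6.265
  Presentation 92 × 0.21 = 19.32
  Creativity 48 × 0.07 = 3.36
  Use of theme 98.5 × 0.27 = 26.595
Sum = 81.545
Because the Difficulty minimum was not met, the result is Tier 4.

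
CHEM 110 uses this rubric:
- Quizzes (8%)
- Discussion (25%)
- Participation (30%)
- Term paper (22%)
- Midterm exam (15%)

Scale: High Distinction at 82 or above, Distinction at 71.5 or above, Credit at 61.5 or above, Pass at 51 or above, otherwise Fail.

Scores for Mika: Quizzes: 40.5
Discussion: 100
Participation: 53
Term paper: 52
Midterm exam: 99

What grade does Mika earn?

Weighted total:
  Quizzes 40.5 × 0.08 = 3.24
  Discussion 100 × 0.25 = 25
  Participation 53 × 0.3 = 15.9
  Term paper 52 × 0.22 = 11.44
  Midterm exam 99 × 0.15 = 14.85
Sum = 70.43
70.43 is ≥ 61.5 and < 71.5 → Credit

Credit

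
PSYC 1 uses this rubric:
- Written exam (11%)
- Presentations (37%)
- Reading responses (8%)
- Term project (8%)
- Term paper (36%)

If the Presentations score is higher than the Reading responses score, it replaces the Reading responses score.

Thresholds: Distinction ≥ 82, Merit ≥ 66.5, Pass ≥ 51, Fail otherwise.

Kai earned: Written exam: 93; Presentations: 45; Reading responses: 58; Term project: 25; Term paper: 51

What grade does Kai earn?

Presentations (45) ≤ Reading responses (58), so Reading responses stays at 58.
Weighted total:
  Written exam 93 × 0.11 = 10.23
  Presentations 45 × 0.37 = 16.65
  Reading responses 58 × 0.08 = 4.64
  Term project 25 × 0.08 = 2
  Term paper 51 × 0.36 = 18.36
Sum = 51.88
51.88 is ≥ 51 and < 66.5 → Pass

Pass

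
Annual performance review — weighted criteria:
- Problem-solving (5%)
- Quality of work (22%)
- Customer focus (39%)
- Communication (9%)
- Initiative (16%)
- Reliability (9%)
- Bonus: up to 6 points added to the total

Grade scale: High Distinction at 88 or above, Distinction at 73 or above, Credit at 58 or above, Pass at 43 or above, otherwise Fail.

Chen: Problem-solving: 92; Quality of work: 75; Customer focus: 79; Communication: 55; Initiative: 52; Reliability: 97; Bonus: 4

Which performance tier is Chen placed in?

Weighted total:
  Problem-solving 92 × 0.05 = 4.6
  Quality of work 75 × 0.22 = 16.5
  Customer focus 79 × 0.39 = 30.81
  Communication 55 × 0.09 = 4.95
  Initiative 52 × 0.16 = 8.32
  Reliability 97 × 0.09 = 8.73
Sum = 73.91
Bonus: 73.91 + 4 = 77.91
77.91 is ≥ 73 and < 88 → Distinction

Distinction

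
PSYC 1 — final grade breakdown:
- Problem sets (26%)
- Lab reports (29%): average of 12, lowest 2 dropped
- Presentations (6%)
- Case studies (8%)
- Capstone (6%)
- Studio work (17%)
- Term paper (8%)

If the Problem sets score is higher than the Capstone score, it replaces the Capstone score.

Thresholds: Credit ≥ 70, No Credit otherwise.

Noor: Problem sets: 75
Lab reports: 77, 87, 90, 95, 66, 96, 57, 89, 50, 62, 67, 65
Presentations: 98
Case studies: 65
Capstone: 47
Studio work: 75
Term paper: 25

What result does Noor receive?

Lab reports: drop 50, 57 → average of remaining 10 = 794/10 = 79.4
Problem sets (75) > Capstone (47), so Capstone counts as 75.
Weighted total:
  Problem sets 75 × 0.26 = 19.5
  Lab reports 79.4 × 0.29 = 23.026
  Presentations 98 × 0.06 = 5.88
  Case studies 65 × 0.08 = 5.2
  Capstone 75 × 0.06 = 4.5
  Studio work 75 × 0.17 = 12.75
  Term paper 25 × 0.08 = 2
Sum = 72.856
72.856 ≥ 70 → Credit

Credit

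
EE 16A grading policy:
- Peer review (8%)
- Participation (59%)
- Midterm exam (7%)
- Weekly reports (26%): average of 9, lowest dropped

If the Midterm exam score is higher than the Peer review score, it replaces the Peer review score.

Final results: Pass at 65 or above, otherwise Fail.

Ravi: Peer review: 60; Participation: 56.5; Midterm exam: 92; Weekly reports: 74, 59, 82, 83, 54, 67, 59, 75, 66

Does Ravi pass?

Pass

Weekly reports: drop 54 → average of remaining 8 = 565/8 = 70.625
Midterm exam (92) > Peer review (60), so Peer review counts as 92.
Weighted total:
  Peer review 92 × 0.08 = 7.36
  Participation 56.5 × 0.59 = 33.335
  Midterm exam 92 × 0.07 = 6.44
  Weekly reports 70.625 × 0.26 = 18.3625
Sum = 65.4975
65.4975 ≥ 65 → Pass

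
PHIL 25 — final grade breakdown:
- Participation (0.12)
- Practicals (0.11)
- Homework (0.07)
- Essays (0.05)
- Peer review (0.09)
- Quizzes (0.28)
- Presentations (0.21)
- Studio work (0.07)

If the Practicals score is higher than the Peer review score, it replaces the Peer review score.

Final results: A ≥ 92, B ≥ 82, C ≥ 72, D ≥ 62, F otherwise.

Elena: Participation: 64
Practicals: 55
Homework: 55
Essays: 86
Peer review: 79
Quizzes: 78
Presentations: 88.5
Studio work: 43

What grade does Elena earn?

C

Practicals (55) ≤ Peer review (79), so Peer review stays at 79.
Weighted total:
  Participation 64 × 0.12 = 7.68
  Practicals 55 × 0.11 = 6.05
  Homework 55 × 0.07 = 3.85
  Essays 86 × 0.05 = 4.3
  Peer review 79 × 0.09 = 7.11
  Quizzes 78 × 0.28 = 21.84
  Presentations 88.5 × 0.21 = 18.585
  Studio work 43 × 0.07 = 3.01
Sum = 72.425
72.425 is ≥ 72 and < 82 → C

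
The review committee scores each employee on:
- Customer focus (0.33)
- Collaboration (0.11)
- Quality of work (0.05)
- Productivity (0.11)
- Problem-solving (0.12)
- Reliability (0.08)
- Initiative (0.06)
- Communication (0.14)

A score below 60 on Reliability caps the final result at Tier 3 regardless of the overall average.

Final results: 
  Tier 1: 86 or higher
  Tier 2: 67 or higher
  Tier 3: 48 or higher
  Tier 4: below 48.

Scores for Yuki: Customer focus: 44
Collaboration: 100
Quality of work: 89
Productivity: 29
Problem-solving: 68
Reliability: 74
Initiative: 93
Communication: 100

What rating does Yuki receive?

Tier 3

Reliability score 74 ≥ 60: minimum met.
Weighted total:
  Customer focus 44 × 0.33 = 14.52
  Collaboration 100 × 0.11 = 11
  Quality of work 89 × 0.05 = 4.45
  Productivity 29 × 0.11 = 3.19
  Problem-solving 68 × 0.12 = 8.16
  Reliability 74 × 0.08 = 5.92
  Initiative 93 × 0.06 = 5.58
  Communication 100 × 0.14 = 14
Sum = 66.82
66.82 is ≥ 48 and < 67 → Tier 3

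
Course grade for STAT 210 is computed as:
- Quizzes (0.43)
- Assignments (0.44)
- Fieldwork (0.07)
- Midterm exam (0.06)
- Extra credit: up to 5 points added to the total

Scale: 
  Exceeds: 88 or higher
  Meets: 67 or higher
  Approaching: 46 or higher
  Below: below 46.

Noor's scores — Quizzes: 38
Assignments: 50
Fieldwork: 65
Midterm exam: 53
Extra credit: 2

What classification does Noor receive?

Approaching

Weighted total:
  Quizzes 38 × 0.43 = 16.34
  Assignments 50 × 0.44 = 22
  Fieldwork 65 × 0.07 = 4.55
  Midterm exam 53 × 0.06 = 3.18
Sum = 46.07
Extra credit: 46.07 + 2 = 48.07
48.07 is ≥ 46 and < 67 → Approaching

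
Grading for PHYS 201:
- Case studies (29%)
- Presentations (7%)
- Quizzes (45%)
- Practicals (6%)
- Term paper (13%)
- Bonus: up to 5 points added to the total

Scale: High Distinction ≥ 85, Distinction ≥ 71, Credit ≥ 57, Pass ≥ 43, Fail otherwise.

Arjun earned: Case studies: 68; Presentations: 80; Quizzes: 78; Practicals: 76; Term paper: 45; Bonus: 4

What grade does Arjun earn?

Weighted total:
  Case studies 68 × 0.29 = 19.72
  Presentations 80 × 0.07 = 5.6
  Quizzes 78 × 0.45 = 35.1
  Practicals 76 × 0.06 = 4.56
  Term paper 45 × 0.13 = 5.85
Sum = 70.83
Bonus: 70.83 + 4 = 74.83
74.83 is ≥ 71 and < 85 → Distinction

Distinction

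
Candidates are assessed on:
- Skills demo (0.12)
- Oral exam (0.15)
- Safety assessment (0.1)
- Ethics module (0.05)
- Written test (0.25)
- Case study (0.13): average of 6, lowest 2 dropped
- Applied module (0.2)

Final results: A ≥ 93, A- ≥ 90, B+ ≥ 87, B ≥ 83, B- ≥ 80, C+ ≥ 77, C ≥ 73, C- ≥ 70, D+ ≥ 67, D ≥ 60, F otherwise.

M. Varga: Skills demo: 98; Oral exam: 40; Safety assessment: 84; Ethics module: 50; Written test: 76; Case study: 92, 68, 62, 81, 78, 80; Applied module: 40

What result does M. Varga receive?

Case study: drop 62, 68 → average of remaining 4 = 331/4 = 82.75
Weighted total:
  Skills demo 98 × 0.12 = 11.76
  Oral exam 40 × 0.15 = 6
  Safety assessment 84 × 0.1 = 8.4
  Ethics module 50 × 0.05 = 2.5
  Written test 76 × 0.25 = 19
  Case study 82.75 × 0.13 = 10.7575
  Applied module 40 × 0.2 = 8
Sum = 66.4175
66.4175 is ≥ 60 and < 67 → D

D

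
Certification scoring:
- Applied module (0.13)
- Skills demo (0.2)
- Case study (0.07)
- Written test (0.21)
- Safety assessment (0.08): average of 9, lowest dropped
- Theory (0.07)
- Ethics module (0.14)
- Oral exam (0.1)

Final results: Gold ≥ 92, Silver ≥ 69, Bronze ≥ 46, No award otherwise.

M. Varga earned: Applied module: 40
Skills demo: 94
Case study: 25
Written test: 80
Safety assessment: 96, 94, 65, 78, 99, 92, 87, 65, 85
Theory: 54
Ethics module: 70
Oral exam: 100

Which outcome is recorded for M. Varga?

Silver

Safety assessment: drop 65 → average of remaining 8 = 696/8 = 87
Weighted total:
  Applied module 40 × 0.13 = 5.2
  Skills demo 94 × 0.2 = 18.8
  Case study 25 × 0.07 = 1.75
  Written test 80 × 0.21 = 16.8
  Safety assessment 87 × 0.08 = 6.96
  Theory 54 × 0.07 = 3.78
  Ethics module 70 × 0.14 = 9.8
  Oral exam 100 × 0.1 = 10
Sum = 73.09
73.09 is ≥ 69 and < 92 → Silver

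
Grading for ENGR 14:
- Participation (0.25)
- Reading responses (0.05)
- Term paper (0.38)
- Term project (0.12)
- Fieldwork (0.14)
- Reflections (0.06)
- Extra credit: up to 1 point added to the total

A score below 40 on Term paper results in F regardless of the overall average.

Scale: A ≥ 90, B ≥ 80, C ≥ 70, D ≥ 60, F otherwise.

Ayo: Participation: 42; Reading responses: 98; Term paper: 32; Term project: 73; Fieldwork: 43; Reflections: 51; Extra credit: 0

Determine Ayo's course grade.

Term paper score 32 < 40: minimum not met.
Weighted total:
  Participation 42 × 0.25 = 10.5
  Reading responses 98 × 0.05 = 4.9
  Term paper 32 × 0.38 = 12.16
  Term project 73 × 0.12 = 8.76
  Fieldwork 43 × 0.14 = 6.02
  Reflections 51 × 0.06 = 3.06
Sum = 45.4
Extra credit: 45.4 + 0 = 45.4
Because the Term paper minimum was not met, the result is F.

F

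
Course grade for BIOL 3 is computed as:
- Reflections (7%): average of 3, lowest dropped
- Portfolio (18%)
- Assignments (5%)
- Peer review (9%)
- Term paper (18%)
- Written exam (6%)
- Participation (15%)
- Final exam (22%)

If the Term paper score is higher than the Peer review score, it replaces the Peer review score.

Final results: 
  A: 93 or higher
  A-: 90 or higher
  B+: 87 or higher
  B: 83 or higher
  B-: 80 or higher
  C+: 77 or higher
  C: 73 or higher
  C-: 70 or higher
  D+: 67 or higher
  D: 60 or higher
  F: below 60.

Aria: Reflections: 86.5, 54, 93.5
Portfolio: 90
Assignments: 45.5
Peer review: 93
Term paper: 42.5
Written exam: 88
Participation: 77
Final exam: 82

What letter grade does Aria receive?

C

Reflections: drop 54 → average of remaining 2 = 180/2 = 90
Term paper (42.5) ≤ Peer review (93), so Peer review stays at 93.
Weighted total:
  Reflections 90 × 0.07 = 6.3
  Portfolio 90 × 0.18 = 16.2
  Assignments 45.5 × 0.05 = 2.275
  Peer review 93 × 0.09 = 8.37
  Term paper 42.5 × 0.18 = 7.65
  Written exam 88 × 0.06 = 5.28
  Participation 77 × 0.15 = 11.55
  Final exam 82 × 0.22 = 18.04
Sum = 75.665
75.665 is ≥ 73 and < 77 → C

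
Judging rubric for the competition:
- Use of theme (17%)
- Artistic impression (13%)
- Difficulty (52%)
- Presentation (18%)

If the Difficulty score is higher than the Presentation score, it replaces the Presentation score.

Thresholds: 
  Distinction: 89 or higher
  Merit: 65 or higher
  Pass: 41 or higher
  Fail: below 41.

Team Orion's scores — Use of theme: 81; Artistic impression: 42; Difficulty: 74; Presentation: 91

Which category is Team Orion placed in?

Difficulty (74) ≤ Presentation (91), so Presentation stays at 91.
Weighted total:
  Use of theme 81 × 0.17 = 13.77
  Artistic impression 42 × 0.13 = 5.46
  Difficulty 74 × 0.52 = 38.48
  Presentation 91 × 0.18 = 16.38
Sum = 74.09
74.09 is ≥ 65 and < 89 → Merit

Merit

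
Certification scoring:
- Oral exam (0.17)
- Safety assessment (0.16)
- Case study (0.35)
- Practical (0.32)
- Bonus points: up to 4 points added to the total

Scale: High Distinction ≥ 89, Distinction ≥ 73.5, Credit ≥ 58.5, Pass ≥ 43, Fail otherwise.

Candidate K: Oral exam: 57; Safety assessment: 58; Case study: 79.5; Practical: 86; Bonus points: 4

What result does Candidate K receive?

Weighted total:
  Oral exam 57 × 0.17 = 9.69
  Safety assessment 58 × 0.16 = 9.28
  Case study 79.5 × 0.35 = 27.825
  Practical 86 × 0.32 = 27.52
Sum = 74.315
Bonus points: 74.315 + 4 = 78.315
78.315 is ≥ 73.5 and < 89 → Distinction

Distinction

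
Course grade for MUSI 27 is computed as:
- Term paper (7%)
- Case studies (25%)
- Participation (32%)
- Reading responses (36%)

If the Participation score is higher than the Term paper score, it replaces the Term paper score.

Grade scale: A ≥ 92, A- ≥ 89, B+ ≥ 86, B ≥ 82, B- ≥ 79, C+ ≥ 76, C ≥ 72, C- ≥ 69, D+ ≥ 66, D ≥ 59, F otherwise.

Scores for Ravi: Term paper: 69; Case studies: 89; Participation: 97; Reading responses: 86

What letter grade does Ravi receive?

A-

Participation (97) > Term paper (69), so Term paper counts as 97.
Weighted total:
  Term paper 97 × 0.07 = 6.79
  Case studies 89 × 0.25 = 22.25
  Participation 97 × 0.32 = 31.04
  Reading responses 86 × 0.36 = 30.96
Sum = 91.04
91.04 is ≥ 89 and < 92 → A-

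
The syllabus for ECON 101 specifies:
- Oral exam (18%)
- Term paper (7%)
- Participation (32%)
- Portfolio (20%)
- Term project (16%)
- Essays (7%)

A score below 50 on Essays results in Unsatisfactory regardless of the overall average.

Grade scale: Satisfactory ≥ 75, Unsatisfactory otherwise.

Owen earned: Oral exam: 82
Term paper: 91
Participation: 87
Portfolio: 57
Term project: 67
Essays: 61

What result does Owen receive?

Satisfactory

Essays score 61 ≥ 50: minimum met.
Weighted total:
  Oral exam 82 × 0.18 = 14.76
  Term paper 91 × 0.07 = 6.37
  Participation 87 × 0.32 = 27.84
  Portfolio 57 × 0.2 = 11.4
  Term project 67 × 0.16 = 10.72
  Essays 61 × 0.07 = 4.27
Sum = 75.36
75.36 ≥ 75 → Satisfactory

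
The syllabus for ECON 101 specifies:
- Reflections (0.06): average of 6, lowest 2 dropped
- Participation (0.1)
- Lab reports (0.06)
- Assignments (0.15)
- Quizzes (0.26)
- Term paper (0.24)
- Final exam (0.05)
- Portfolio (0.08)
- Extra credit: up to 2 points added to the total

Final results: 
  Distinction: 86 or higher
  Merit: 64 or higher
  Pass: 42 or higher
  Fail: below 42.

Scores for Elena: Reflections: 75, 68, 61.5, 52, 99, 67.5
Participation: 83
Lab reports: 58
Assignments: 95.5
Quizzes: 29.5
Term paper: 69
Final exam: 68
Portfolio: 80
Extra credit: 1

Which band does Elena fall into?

Reflections: drop 52, 61.5 → average of remaining 4 = 309.5/4 = 77.375
Weighted total:
  Reflections 77.375 × 0.06 = 4.6425
  Participation 83 × 0.1 = 8.3
  Lab reports 58 × 0.06 = 3.48
  Assignments 95.5 × 0.15 = 14.325
  Quizzes 29.5 × 0.26 = 7.67
  Term paper 69 × 0.24 = 16.56
  Final exam 68 × 0.05 = 3.4
  Portfolio 80 × 0.08 = 6.4
Sum = 64.7775
Extra credit: 64.7775 + 1 = 65.7775
65.7775 is ≥ 64 and < 86 → Merit

Merit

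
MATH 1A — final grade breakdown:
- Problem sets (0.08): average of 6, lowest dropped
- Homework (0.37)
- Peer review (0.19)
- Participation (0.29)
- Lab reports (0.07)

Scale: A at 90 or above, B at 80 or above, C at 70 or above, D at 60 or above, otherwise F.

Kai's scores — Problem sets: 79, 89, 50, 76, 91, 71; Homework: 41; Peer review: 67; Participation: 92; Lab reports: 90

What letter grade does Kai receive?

D

Problem sets: drop 50 → average of remaining 5 = 406/5 = 81.2
Weighted total:
  Problem sets 81.2 × 0.08 = 6.496
  Homework 41 × 0.37 = 15.17
  Peer review 67 × 0.19 = 12.73
  Participation 92 × 0.29 = 26.68
  Lab reports 90 × 0.07 = 6.3
Sum = 67.376
67.376 is ≥ 60 and < 70 → D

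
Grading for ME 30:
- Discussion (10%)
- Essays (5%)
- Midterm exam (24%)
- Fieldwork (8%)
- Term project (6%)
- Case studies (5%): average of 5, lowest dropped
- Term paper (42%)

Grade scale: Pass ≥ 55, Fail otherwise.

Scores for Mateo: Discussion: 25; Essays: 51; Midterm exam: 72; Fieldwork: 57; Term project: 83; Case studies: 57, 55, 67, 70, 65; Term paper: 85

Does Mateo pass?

Case studies: drop 55 → average of remaining 4 = 259/4 = 64.75
Weighted total:
  Discussion 25 × 0.1 = 2.5
  Essays 51 × 0.05 = 2.55
  Midterm exam 72 × 0.24 = 17.28
  Fieldwork 57 × 0.08 = 4.56
  Term project 83 × 0.06 = 4.98
  Case studies 64.75 × 0.05 = 3.2375
  Term paper 85 × 0.42 = 35.7
Sum = 70.8075
70.8075 ≥ 55 → Pass

Pass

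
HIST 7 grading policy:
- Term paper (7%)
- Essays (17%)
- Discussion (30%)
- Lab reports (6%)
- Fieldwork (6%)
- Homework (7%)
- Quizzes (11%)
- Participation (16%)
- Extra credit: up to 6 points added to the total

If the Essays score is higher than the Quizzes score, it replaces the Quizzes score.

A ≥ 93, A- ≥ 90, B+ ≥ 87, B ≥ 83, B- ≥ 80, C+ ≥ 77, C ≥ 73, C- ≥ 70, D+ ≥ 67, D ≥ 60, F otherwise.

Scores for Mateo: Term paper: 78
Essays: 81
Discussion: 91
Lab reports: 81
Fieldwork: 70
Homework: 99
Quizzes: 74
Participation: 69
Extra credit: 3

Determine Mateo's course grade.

Essays (81) > Quizzes (74), so Quizzes counts as 81.
Weighted total:
  Term paper 78 × 0.07 = 5.46
  Essays 81 × 0.17 = 13.77
  Discussion 91 × 0.3 = 27.3
  Lab reports 81 × 0.06 = 4.86
  Fieldwork 70 × 0.06 = 4.2
  Homework 99 × 0.07 = 6.93
  Quizzes 81 × 0.11 = 8.91
  Participation 69 × 0.16 = 11.04
Sum = 82.47
Extra credit: 82.47 + 3 = 85.47
85.47 is ≥ 83 and < 87 → B

B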